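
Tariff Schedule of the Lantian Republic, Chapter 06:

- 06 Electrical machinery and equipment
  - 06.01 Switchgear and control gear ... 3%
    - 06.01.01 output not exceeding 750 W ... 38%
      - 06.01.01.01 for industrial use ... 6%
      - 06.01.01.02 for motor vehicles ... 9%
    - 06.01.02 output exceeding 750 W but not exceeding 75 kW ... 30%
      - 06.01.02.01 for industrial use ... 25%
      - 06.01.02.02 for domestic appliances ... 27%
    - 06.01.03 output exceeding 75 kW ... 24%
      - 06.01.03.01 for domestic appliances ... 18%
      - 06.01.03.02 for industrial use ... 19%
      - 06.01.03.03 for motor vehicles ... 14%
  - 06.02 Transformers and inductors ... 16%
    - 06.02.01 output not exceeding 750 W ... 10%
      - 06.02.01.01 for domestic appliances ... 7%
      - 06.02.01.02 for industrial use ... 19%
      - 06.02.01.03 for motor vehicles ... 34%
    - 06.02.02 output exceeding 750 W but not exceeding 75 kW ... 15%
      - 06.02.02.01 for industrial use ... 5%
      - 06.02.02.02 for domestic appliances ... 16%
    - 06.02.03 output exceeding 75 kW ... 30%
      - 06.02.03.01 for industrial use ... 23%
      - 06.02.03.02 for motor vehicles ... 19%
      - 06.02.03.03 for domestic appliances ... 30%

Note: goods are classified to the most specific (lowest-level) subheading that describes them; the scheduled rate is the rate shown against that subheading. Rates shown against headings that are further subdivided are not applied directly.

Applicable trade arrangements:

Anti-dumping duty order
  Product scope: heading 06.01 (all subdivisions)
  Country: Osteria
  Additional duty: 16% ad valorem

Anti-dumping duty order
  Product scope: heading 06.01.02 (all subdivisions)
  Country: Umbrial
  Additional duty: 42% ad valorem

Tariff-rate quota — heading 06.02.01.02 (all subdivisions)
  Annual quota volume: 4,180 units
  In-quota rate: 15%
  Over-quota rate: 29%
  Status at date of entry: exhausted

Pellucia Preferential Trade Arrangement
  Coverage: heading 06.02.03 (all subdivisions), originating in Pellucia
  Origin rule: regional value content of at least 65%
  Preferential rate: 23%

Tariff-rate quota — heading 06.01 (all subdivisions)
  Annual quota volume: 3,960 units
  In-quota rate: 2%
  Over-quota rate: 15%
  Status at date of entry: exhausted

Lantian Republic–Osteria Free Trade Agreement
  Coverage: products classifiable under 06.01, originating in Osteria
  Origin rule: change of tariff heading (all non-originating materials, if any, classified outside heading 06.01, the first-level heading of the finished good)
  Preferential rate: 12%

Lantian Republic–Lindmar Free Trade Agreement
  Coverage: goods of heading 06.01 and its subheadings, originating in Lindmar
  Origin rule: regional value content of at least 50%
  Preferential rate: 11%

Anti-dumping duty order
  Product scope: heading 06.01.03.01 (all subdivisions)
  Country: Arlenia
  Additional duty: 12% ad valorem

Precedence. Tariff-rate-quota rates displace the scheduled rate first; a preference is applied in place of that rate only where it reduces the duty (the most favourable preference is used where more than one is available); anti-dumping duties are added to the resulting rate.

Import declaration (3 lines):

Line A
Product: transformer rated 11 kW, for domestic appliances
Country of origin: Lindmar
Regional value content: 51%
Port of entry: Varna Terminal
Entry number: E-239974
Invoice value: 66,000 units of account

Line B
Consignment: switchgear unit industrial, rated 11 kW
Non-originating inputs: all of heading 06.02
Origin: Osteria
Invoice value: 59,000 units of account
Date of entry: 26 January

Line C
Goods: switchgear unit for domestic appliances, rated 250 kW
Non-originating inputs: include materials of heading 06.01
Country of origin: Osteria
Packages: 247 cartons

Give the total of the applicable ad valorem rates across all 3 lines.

Line A: transformer → 06.02; rated 11 kW → 06.02.02; for domestic appliances → 06.02.02.02. Scheduled 16%. Lindmar agreement on 06.01: 06.02.02.02 not covered. → 16%.
Line B: switchgear unit → 06.01; rated 11 kW → 06.01.02; industrial → 06.01.02.01. Scheduled 25%. quota on 06.01 exhausted → over-quota 15%; Osteria agreement on 06.01: CTH met → 12% available; preferential 12%; anti-dumping (Osteria, 06.01): +16%; total 12% + 16% = 28%. → 28%.
Line C: switchgear unit → 06.01; rated 250 kW → 06.01.03; for domestic appliances → 06.01.03.01. Scheduled 18%. quota on 06.01 exhausted → over-quota 15%; Osteria agreement on 06.01: CTH not met; anti-dumping (Osteria, 06.01): +16%; total 15% + 16% = 31%. → 31%.
Sum: 16% + 28% + 31% = 75%.

75%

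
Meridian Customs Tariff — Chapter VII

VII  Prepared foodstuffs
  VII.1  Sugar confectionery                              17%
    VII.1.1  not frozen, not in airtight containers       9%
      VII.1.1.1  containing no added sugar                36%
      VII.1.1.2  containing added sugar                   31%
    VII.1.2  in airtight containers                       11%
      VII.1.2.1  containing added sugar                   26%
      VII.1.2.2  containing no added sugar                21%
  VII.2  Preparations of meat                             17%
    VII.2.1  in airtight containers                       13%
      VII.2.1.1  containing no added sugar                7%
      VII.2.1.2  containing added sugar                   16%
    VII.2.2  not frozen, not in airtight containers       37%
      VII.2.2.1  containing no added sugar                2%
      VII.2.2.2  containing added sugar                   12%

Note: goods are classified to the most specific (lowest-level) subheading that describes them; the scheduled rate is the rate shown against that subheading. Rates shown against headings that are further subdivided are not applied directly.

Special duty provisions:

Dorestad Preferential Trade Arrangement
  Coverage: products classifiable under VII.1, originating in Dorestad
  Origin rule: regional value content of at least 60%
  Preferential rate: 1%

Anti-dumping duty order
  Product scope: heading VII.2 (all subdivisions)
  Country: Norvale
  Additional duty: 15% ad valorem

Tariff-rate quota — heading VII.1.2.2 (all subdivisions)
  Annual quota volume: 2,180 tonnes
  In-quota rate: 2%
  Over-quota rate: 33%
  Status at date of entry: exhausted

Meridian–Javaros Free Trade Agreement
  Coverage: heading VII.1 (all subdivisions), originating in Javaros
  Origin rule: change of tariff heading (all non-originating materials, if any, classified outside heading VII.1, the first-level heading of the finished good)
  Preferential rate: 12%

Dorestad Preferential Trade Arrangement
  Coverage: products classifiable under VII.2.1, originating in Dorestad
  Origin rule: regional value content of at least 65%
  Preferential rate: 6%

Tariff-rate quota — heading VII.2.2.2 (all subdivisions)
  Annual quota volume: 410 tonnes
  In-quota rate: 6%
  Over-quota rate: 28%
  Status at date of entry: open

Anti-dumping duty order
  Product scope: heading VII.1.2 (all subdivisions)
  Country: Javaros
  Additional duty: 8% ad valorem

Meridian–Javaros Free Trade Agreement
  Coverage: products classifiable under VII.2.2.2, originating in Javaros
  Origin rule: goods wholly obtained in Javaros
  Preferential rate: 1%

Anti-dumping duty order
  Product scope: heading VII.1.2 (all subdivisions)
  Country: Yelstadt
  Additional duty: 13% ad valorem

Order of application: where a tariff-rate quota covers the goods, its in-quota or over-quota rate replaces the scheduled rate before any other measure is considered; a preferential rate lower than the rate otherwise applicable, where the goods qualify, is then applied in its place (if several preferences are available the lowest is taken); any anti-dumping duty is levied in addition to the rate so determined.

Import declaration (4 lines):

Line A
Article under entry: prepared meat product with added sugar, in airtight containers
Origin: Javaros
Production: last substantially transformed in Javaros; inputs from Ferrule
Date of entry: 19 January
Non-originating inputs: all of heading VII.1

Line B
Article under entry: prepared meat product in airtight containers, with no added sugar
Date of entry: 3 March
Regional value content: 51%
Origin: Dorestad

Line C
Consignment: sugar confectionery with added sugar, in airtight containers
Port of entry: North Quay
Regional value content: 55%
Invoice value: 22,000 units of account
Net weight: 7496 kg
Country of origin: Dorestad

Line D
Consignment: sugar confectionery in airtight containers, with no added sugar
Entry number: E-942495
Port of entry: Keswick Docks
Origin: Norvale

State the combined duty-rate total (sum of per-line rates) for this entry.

Line A: prepared meat product → VII.2; in airtight containers → VII.2.1; with added sugar → VII.2.1.2. Scheduled 16%. Javaros agreement on VII.1: VII.2.1.2 not covered; Javaros agreement on VII.2.2.2: VII.2.1.2 not covered. → 16%.
Line B: prepared meat product → VII.2; in airtight containers → VII.2.1; with no added sugar → VII.2.1.1. Scheduled 7%. Dorestad agreement on VII.1: VII.2.1.1 not covered; Dorestad agreement on VII.2.1: RVC < 65%. → 7%.
Line C: sugar confectionery → VII.1; in airtight containers → VII.1.2; with added sugar → VII.1.2.1. Scheduled 26%. Dorestad agreement on VII.1: RVC < 60%; Dorestad agreement on VII.2.1: VII.1.2.1 not covered. → 26%.
Line D: sugar confectionery → VII.1; in airtight containers → VII.1.2; with no added sugar → VII.1.2.2. Scheduled 21%. quota on VII.1.2.2 exhausted → over-quota 33%. → 33%.
Sum: 16% + 7% + 26% + 33% = 82%.

82%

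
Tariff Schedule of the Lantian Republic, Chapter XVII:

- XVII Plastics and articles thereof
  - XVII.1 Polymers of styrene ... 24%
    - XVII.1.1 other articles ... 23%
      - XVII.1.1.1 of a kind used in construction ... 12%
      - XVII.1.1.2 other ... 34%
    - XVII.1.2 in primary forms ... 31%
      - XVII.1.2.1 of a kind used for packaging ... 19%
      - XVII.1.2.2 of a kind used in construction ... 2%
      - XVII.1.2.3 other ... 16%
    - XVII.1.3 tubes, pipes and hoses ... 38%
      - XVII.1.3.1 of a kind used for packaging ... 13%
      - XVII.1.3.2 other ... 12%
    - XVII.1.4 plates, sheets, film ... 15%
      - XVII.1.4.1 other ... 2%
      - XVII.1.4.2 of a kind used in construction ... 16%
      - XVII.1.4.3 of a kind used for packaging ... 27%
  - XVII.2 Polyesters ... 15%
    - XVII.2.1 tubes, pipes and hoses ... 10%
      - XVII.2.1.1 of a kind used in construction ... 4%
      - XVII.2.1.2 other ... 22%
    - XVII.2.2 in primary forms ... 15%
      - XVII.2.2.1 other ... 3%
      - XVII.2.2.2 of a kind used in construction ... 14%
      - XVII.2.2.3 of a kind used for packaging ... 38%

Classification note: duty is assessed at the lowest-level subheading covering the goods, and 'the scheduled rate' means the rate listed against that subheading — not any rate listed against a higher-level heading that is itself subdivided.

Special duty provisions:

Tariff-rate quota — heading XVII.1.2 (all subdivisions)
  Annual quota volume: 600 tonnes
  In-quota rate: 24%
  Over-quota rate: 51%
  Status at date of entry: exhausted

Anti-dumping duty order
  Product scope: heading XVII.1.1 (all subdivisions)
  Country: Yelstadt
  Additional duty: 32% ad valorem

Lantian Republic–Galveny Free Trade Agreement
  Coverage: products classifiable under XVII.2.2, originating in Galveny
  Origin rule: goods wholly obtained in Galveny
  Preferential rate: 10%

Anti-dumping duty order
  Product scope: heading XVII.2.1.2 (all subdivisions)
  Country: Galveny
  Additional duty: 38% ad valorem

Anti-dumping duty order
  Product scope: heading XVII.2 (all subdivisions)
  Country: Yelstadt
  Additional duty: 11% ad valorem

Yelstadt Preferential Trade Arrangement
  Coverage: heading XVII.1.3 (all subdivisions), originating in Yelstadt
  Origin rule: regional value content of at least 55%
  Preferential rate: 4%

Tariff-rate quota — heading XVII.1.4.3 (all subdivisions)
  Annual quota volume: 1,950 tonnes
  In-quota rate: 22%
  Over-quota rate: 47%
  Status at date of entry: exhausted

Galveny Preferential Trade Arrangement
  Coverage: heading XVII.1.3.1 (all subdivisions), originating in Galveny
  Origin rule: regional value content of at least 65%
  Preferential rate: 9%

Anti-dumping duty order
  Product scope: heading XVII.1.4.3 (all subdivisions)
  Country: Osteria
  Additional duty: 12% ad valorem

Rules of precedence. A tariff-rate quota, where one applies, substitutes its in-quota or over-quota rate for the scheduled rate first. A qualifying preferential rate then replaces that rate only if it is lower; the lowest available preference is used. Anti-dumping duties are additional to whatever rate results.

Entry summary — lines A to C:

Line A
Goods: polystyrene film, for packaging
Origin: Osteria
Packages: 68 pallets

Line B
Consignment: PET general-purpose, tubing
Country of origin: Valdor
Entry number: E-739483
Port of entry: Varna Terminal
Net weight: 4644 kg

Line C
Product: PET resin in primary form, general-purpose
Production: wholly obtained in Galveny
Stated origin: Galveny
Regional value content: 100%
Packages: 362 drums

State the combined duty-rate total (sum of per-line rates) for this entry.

84%

Line A: polystyrene → XVII.1; film → XVII.1.4; for packaging → XVII.1.4.3. Scheduled 27%. quota on XVII.1.4.3 exhausted → over-quota 47%; anti-dumping (Osteria, XVII.1.4.3): +12%; total 47% + 12% = 59%. → 59%.
Line B: PET → XVII.2; tubing → XVII.2.1; general-purpose → XVII.2.1.2. Scheduled 22%. No special measure applies. → 22%.
Line C: PET → XVII.2; resin in primary form → XVII.2.2; general-purpose → XVII.2.2.1. Scheduled 3%. Galveny agreement on XVII.2.2: wholly obtained → 10% available; Galveny agreement on XVII.1.3.1: XVII.2.2.1 not covered; preference 10% not lower than 3% → no reduction. → 3%.
Sum: 59% + 22% + 3% = 84%.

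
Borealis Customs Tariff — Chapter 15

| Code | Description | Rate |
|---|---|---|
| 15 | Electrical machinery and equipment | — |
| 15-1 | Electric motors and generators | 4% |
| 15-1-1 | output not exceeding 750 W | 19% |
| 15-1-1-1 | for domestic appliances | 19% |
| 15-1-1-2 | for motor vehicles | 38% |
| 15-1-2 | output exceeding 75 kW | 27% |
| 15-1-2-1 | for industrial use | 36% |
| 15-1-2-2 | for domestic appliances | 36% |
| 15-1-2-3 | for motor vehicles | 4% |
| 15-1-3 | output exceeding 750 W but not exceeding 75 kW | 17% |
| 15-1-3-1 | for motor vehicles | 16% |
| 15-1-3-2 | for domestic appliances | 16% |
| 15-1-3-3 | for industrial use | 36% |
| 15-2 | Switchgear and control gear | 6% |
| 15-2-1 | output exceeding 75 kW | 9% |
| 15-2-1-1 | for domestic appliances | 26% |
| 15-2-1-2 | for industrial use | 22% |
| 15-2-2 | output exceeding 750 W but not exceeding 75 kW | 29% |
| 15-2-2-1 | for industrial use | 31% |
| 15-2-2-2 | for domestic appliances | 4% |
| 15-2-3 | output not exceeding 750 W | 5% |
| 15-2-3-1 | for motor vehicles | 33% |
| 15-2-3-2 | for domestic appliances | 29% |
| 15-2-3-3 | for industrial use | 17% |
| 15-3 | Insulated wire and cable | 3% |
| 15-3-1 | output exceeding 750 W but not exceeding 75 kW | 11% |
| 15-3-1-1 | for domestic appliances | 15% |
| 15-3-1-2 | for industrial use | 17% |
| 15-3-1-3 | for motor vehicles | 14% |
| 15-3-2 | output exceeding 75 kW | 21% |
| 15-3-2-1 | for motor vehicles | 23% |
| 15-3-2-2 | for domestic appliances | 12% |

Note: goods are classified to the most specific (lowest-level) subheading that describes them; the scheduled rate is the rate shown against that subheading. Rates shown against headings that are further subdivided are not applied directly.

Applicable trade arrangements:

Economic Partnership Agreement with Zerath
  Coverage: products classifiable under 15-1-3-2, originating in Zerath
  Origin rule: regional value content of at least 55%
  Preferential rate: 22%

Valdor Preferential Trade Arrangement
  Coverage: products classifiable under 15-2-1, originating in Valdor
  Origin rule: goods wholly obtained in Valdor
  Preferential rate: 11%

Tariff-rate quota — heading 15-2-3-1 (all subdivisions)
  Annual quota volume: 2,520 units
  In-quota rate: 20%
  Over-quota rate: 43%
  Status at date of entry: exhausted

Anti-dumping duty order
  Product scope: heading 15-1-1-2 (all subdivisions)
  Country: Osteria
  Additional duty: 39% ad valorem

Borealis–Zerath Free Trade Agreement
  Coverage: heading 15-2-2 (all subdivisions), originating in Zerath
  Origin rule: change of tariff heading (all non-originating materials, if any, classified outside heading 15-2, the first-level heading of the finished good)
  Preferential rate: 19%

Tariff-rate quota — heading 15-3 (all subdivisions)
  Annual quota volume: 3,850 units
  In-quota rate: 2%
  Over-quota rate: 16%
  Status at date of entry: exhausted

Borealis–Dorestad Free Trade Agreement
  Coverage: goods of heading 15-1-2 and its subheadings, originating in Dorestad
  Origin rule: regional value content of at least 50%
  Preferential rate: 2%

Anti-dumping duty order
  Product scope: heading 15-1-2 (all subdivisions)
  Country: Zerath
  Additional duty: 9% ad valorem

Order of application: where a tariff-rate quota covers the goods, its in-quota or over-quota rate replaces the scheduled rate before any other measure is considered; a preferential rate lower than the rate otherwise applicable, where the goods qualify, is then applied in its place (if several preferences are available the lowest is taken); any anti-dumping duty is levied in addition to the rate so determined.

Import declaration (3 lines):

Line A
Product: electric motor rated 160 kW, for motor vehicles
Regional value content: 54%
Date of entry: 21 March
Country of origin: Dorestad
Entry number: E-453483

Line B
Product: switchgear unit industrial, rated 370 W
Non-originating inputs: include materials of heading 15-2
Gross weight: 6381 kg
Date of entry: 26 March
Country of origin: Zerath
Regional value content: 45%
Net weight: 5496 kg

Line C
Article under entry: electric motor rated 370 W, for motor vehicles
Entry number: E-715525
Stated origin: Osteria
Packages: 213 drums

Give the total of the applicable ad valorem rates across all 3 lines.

96%

Line A: electric motor → 15-1; rated 160 kW → 15-1-2; for motor vehicles → 15-1-2-3. Scheduled 4%. Dorestad agreement on 15-1-2: RVC ≥ 50% → 2% available; preferential 2%. → 2%.
Line B: switchgear unit → 15-2; rated 370 W → 15-2-3; industrial → 15-2-3-3. Scheduled 17%. Zerath agreement on 15-1-3-2: 15-2-3-3 not covered; Zerath agreement on 15-2-2: 15-2-3-3 not covered. → 17%.
Line C: electric motor → 15-1; rated 370 W → 15-1-1; for motor vehicles → 15-1-1-2. Scheduled 38%. anti-dumping (Osteria, 15-1-1-2): +39%; total 38% + 39% = 77%. → 77%.
Sum: 2% + 17% + 77% = 96%.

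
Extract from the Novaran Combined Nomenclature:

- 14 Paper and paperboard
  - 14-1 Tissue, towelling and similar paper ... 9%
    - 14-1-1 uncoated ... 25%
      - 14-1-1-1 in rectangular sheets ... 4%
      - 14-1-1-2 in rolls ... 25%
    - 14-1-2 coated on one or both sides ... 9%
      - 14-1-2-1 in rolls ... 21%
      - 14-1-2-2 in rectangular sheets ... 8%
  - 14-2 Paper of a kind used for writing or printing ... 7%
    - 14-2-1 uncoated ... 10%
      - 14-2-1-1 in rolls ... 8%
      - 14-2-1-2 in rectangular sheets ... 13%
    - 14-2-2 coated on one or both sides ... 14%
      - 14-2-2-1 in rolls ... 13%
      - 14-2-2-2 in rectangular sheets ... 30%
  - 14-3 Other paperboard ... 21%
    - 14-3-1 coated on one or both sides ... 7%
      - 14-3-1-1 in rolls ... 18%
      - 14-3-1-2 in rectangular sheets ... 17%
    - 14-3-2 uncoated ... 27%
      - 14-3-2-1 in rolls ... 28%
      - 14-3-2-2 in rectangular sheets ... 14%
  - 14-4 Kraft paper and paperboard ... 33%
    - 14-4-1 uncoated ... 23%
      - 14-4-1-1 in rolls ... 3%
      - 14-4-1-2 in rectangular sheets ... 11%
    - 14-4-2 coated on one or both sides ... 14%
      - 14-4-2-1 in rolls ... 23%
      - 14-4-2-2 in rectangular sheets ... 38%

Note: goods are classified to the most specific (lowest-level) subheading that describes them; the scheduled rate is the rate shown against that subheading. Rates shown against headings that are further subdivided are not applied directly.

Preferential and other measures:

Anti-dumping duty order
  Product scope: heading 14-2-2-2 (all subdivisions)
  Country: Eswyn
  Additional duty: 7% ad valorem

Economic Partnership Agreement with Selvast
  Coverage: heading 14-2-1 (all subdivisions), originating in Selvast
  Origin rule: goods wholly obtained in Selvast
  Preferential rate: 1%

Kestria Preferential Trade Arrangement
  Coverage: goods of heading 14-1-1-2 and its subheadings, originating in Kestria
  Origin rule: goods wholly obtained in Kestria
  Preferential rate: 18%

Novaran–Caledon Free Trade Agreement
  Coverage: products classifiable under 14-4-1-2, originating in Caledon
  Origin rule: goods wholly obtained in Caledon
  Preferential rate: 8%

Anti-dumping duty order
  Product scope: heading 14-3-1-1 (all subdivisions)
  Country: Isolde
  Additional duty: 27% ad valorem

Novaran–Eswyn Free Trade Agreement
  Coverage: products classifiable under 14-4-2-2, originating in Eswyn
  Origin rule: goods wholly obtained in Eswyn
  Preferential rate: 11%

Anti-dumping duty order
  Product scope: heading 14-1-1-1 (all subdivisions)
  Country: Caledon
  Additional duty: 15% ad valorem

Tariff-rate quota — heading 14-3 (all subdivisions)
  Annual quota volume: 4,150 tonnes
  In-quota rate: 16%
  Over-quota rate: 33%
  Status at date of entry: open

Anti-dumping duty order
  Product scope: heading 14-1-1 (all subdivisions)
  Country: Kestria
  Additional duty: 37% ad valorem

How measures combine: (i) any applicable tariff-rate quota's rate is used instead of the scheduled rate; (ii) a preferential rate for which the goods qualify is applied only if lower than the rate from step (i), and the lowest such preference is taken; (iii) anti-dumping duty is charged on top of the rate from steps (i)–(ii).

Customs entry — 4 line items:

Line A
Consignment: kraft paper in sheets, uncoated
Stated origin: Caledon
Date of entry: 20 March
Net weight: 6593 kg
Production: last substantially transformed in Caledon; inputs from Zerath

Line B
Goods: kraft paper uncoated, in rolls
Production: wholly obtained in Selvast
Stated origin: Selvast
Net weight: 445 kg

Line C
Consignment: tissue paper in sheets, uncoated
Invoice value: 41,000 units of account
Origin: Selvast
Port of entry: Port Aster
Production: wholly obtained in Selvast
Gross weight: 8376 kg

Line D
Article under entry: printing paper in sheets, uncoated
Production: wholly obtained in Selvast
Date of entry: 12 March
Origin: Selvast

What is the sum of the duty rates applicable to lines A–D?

Line A: kraft paper → 14-4; uncoated → 14-4-1; in sheets → 14-4-1-2. Scheduled 11%. Caledon agreement on 14-4-1-2: not wholly obtained. → 11%.
Line B: kraft paper → 14-4; uncoated → 14-4-1; in rolls → 14-4-1-1. Scheduled 3%. Selvast agreement on 14-2-1: 14-4-1-1 not covered. → 3%.
Line C: tissue paper → 14-1; uncoated → 14-1-1; in sheets → 14-1-1-1. Scheduled 4%. Selvast agreement on 14-2-1: 14-1-1-1 not covered. → 4%.
Line D: printing paper → 14-2; uncoated → 14-2-1; in sheets → 14-2-1-2. Scheduled 13%. Selvast agreement on 14-2-1: wholly obtained → 1% available; preferential 1%. → 1%.
Sum: 11% + 3% + 4% + 1% = 19%.

19%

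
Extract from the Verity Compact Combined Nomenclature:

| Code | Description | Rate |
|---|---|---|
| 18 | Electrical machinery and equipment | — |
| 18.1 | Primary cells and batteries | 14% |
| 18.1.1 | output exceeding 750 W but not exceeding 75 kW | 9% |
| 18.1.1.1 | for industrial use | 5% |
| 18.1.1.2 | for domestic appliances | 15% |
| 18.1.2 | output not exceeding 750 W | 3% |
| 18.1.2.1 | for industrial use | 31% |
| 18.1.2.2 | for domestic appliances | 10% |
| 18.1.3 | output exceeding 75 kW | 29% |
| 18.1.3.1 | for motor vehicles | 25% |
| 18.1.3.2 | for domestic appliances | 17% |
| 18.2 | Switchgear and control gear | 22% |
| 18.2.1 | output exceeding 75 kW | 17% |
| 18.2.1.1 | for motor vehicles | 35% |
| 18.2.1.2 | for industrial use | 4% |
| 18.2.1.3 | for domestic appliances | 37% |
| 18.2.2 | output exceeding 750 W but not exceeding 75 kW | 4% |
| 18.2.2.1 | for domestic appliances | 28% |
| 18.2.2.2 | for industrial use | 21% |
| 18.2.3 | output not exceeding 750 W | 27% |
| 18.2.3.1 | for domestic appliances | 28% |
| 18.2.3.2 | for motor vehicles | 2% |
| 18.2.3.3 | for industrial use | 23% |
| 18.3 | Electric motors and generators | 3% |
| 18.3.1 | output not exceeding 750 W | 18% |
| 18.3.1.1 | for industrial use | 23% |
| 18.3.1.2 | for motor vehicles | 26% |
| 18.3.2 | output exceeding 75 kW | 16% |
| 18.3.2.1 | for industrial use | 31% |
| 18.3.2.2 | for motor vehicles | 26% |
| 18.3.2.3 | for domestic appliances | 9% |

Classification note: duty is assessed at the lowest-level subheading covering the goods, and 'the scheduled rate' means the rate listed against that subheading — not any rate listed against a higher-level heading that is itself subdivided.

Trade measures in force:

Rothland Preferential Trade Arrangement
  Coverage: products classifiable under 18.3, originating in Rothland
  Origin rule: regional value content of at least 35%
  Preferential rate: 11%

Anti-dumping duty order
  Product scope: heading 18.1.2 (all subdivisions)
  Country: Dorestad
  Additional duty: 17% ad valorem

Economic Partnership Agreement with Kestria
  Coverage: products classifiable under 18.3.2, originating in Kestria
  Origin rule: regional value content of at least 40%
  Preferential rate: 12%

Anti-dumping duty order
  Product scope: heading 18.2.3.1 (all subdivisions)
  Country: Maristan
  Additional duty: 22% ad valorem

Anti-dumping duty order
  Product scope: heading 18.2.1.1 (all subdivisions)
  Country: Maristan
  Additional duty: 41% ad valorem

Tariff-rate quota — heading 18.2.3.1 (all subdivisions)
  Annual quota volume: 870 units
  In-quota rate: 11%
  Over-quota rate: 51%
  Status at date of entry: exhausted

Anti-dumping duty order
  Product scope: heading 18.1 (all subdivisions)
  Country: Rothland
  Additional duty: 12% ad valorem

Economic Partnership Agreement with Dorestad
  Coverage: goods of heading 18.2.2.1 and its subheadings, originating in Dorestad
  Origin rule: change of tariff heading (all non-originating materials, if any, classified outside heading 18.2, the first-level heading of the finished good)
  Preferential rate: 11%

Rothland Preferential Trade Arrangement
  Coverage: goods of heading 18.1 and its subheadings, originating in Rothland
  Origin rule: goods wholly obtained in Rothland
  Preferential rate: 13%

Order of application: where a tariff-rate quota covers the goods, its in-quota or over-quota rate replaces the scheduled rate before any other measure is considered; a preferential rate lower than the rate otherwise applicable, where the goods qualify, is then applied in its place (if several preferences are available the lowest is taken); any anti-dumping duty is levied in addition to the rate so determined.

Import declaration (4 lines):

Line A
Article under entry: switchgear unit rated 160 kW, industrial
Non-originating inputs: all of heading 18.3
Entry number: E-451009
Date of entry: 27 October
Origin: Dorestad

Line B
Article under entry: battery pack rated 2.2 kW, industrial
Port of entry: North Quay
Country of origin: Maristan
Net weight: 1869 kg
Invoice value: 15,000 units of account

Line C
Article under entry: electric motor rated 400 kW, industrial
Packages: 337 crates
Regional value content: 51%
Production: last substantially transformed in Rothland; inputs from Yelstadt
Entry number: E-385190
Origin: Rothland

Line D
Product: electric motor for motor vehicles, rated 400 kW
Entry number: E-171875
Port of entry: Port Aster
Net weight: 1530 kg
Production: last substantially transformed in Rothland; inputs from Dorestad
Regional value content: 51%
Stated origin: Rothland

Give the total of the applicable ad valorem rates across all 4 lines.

31%

Line A: switchgear unit → 18.2; rated 160 kW → 18.2.1; industrial → 18.2.1.2. Scheduled 4%. Dorestad agreement on 18.2.2.1: 18.2.1.2 not covered. → 4%.
Line B: battery pack → 18.1; rated 2.2 kW → 18.1.1; industrial → 18.1.1.1. Scheduled 5%. No special measure applies. → 5%.
Line C: electric motor → 18.3; rated 400 kW → 18.3.2; industrial → 18.3.2.1. Scheduled 31%. Rothland agreement on 18.3: RVC ≥ 35% → 11% available; Rothland agreement on 18.1: 18.3.2.1 not covered; preferential 11%. → 11%.
Line D: electric motor → 18.3; rated 400 kW → 18.3.2; for motor vehicles → 18.3.2.2. Scheduled 26%. Rothland agreement on 18.3: RVC ≥ 35% → 11% available; Rothland agreement on 18.1: 18.3.2.2 not covered; preferential 11%. → 11%.
Sum: 4% + 5% + 11% + 11% = 31%.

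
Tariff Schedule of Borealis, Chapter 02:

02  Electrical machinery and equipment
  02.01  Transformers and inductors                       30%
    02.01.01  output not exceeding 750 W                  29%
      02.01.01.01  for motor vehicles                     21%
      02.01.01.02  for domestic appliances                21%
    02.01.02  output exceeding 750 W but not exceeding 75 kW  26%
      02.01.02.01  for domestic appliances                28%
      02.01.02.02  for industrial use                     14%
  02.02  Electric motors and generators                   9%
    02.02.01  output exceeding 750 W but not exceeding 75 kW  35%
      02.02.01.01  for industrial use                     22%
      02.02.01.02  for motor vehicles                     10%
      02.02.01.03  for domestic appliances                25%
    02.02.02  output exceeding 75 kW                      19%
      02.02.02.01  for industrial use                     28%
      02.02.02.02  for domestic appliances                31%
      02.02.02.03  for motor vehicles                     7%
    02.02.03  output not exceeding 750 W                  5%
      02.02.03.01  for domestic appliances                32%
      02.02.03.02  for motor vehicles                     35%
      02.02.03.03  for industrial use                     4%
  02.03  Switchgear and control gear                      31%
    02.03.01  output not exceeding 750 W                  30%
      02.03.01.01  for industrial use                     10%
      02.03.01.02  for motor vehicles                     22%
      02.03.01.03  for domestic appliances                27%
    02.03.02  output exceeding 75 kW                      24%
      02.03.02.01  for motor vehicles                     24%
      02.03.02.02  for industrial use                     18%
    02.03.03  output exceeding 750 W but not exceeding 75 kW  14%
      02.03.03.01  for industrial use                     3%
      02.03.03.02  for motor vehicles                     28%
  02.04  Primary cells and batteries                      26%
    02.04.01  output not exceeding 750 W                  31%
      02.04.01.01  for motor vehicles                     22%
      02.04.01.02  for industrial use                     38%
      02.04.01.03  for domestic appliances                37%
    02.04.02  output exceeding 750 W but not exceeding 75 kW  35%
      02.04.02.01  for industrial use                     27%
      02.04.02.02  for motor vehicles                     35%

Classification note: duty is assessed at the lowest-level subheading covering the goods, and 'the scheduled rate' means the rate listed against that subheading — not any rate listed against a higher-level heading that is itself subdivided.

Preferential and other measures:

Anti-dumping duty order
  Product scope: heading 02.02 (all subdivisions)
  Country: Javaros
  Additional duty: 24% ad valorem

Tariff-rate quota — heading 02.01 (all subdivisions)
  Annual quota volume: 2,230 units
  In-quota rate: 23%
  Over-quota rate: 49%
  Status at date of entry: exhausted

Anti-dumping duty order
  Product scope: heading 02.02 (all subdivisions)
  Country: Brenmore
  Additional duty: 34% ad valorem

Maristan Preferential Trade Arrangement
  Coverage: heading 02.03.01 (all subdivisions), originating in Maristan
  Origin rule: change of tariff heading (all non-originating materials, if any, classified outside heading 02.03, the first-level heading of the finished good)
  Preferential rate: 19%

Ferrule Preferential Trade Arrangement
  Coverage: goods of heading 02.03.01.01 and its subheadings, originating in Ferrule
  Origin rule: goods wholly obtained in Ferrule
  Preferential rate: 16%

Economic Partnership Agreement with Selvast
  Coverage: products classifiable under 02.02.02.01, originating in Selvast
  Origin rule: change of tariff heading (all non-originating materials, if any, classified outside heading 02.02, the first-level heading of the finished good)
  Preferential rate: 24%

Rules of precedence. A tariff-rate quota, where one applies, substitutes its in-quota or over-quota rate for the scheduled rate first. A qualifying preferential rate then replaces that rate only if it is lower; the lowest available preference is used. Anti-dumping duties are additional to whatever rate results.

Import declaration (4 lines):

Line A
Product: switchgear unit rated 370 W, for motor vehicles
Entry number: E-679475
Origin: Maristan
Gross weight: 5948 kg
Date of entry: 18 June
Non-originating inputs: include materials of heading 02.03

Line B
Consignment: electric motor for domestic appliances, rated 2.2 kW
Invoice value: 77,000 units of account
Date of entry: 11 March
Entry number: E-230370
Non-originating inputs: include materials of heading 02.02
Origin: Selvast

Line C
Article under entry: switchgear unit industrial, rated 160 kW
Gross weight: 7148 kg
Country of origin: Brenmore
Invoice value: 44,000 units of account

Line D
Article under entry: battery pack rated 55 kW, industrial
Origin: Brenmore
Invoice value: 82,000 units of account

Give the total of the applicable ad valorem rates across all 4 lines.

92%

Line A: switchgear unit → 02.03; rated 370 W → 02.03.01; for motor vehicles → 02.03.01.02. Scheduled 22%. Maristan agreement on 02.03.01: CTH not met. → 22%.
Line B: electric motor → 02.02; rated 2.2 kW → 02.02.01; for domestic appliances → 02.02.01.03. Scheduled 25%. Selvast agreement on 02.02.02.01: 02.02.01.03 not covered. → 25%.
Line C: switchgear unit → 02.03; rated 160 kW → 02.03.02; industrial → 02.03.02.02. Scheduled 18%. No special measure applies. → 18%.
Line D: battery pack → 02.04; rated 55 kW → 02.04.02; industrial → 02.04.02.01. Scheduled 27%. No special measure applies. → 27%.
Sum: 22% + 25% + 18% + 27% = 92%.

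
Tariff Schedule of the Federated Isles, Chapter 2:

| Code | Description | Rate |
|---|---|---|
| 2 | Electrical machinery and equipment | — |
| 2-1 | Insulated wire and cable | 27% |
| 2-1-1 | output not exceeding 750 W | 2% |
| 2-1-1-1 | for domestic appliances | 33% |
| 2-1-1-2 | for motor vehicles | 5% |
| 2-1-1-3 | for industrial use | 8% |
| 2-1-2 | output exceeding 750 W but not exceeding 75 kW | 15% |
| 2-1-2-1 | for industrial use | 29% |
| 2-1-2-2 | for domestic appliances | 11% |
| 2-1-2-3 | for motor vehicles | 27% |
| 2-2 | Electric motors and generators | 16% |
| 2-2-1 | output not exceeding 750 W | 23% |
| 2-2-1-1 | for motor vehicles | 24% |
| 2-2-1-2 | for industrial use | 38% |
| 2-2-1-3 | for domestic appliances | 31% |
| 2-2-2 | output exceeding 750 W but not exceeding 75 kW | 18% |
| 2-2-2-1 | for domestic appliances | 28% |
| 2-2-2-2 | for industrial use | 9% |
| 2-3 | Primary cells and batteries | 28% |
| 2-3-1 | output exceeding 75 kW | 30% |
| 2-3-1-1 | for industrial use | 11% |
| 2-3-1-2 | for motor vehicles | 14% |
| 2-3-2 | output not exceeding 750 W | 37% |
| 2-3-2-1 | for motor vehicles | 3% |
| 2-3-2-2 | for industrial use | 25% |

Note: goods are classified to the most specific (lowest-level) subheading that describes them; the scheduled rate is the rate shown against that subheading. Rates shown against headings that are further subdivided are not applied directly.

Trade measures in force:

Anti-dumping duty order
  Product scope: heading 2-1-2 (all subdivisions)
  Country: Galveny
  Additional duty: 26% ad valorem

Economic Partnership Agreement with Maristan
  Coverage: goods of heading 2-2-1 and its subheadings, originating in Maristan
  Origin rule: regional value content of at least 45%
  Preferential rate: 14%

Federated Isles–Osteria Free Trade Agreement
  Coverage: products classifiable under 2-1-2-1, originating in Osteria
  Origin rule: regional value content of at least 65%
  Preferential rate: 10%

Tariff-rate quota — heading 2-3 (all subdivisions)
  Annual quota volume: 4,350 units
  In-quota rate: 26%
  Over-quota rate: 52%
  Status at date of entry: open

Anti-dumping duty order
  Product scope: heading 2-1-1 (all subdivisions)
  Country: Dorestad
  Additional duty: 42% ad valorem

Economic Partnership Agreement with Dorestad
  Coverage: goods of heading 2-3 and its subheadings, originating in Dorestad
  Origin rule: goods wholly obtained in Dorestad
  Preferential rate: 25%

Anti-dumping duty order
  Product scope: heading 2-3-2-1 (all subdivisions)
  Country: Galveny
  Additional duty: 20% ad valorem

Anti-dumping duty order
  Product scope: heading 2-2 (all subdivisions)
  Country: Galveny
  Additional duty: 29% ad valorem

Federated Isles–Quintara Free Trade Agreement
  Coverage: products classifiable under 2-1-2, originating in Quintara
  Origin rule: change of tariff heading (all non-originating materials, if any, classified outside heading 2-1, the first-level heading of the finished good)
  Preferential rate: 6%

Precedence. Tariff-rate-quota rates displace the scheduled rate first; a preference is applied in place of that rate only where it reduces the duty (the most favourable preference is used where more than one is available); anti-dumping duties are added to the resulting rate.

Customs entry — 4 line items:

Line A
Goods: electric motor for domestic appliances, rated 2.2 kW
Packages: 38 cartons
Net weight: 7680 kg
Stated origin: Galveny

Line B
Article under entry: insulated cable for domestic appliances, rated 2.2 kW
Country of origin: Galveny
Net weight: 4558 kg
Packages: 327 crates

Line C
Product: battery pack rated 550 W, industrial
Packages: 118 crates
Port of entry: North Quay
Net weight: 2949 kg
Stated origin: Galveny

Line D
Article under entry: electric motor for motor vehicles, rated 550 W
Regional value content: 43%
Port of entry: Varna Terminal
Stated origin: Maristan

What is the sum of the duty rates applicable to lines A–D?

Line A: electric motor → 2-2; rated 2.2 kW → 2-2-2; for domestic appliances → 2-2-2-1. Scheduled 28%. anti-dumping (Galveny, 2-2): +29%; total 28% + 29% = 57%. → 57%.
Line B: insulated cable → 2-1; rated 2.2 kW → 2-1-2; for domestic appliances → 2-1-2-2. Scheduled 11%. anti-dumping (Galveny, 2-1-2): +26%; total 11% + 26% = 37%. → 37%.
Line C: battery pack → 2-3; rated 550 W → 2-3-2; industrial → 2-3-2-2. Scheduled 25%. quota on 2-3 open → in-quota 26%. → 26%.
Line D: electric motor → 2-2; rated 550 W → 2-2-1; for motor vehicles → 2-2-1-1. Scheduled 24%. Maristan agreement on 2-2-1: RVC < 45%. → 24%.
Sum: 57% + 37% + 26% + 24% = 144%.

144%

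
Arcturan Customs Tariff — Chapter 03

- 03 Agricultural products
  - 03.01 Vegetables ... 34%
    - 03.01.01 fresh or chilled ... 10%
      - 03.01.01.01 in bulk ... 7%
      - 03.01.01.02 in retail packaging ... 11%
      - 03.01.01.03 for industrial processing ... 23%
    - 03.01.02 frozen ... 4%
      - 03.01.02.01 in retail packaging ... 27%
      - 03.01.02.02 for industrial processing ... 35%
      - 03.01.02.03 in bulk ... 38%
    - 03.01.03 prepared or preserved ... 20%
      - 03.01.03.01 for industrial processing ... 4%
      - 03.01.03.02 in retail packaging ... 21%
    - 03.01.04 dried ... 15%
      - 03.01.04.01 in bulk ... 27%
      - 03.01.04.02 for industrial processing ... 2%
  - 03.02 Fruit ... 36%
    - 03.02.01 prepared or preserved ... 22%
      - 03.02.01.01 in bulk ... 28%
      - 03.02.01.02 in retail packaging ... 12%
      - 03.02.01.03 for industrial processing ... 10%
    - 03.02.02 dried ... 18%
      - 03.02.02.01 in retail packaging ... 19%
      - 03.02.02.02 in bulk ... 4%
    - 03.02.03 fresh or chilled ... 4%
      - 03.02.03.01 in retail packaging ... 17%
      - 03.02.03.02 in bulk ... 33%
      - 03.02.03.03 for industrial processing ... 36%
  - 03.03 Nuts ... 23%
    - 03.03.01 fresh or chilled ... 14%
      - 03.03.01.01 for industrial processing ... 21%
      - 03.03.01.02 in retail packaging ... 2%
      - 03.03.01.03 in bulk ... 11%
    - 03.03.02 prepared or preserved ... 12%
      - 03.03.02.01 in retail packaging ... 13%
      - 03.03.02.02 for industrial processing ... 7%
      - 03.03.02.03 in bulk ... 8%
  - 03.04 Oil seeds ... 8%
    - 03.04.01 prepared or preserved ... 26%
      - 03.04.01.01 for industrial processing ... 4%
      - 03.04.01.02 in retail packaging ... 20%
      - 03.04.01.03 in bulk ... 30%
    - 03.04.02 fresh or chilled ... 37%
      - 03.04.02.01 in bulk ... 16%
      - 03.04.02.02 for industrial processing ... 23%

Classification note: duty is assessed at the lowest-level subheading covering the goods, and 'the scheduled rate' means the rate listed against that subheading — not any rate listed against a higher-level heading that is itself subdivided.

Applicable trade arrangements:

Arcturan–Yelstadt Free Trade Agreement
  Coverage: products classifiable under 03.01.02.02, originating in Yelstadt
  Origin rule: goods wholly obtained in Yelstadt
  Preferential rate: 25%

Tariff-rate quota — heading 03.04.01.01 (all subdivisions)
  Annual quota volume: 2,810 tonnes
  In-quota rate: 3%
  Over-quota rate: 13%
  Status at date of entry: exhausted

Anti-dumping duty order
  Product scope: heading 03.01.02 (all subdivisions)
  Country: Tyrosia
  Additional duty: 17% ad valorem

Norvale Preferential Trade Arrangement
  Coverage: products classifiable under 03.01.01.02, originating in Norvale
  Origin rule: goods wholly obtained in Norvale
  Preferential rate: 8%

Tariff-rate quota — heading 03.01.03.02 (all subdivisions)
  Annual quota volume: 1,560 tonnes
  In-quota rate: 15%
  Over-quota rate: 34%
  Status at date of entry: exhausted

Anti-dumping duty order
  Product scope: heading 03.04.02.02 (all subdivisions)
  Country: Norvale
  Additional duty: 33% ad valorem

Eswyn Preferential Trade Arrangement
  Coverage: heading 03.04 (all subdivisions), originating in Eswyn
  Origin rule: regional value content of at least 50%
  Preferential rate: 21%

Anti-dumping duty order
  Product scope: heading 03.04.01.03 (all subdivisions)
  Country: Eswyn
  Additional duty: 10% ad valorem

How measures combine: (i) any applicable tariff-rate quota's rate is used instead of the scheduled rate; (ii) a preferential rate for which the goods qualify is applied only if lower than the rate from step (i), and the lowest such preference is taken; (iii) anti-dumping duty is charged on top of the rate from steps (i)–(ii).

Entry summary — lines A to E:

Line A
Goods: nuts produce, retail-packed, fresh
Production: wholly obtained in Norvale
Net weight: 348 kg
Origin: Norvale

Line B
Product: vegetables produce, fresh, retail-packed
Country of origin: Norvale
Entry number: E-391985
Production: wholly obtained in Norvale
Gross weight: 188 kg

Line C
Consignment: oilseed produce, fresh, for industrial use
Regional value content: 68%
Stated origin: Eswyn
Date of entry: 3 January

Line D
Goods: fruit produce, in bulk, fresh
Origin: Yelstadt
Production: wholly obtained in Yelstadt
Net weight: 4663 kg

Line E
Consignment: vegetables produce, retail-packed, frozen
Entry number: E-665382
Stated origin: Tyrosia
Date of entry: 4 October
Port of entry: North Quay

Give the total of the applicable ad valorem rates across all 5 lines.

108%

Line A: nuts → 03.03; fresh → 03.03.01; retail-packed → 03.03.01.02. Scheduled 2%. Norvale agreement on 03.01.01.02: 03.03.01.02 not covered. → 2%.
Line B: vegetables → 03.01; fresh → 03.01.01; retail-packed → 03.01.01.02. Scheduled 11%. Norvale agreement on 03.01.01.02: wholly obtained → 8% available; preferential 8%. → 8%.
Line C: oilseed → 03.04; fresh → 03.04.02; for industrial use → 03.04.02.02. Scheduled 23%. Eswyn agreement on 03.04: RVC ≥ 50% → 21% available; preferential 21%. → 21%.
Line D: fruit → 03.02; fresh → 03.02.03; in bulk → 03.02.03.02. Scheduled 33%. Yelstadt agreement on 03.01.02.02: 03.02.03.02 not covered. → 33%.
Line E: vegetables → 03.01; frozen → 03.01.02; retail-packed → 03.01.02.01. Scheduled 27%. anti-dumping (Tyrosia, 03.01.02): +17%; total 27% + 17% = 44%. → 44%.
Sum: 2% + 8% + 21% + 33% + 44% = 108%.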